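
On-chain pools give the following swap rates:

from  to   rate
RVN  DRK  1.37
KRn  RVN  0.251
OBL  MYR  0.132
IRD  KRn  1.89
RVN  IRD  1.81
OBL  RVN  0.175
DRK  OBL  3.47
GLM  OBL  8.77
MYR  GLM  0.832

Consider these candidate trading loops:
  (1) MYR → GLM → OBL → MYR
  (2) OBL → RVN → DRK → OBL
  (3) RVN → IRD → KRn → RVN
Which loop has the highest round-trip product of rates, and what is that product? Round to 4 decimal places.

0.9632

(1) 0.832 × 8.77 × 0.132 = 0.96316
(2) 0.175 × 1.37 × 3.47 = 0.83193
(3) 1.81 × 1.89 × 0.251 = 0.85865
Highest is cycle (1) at 0.9632 (≤1, no arbitrage).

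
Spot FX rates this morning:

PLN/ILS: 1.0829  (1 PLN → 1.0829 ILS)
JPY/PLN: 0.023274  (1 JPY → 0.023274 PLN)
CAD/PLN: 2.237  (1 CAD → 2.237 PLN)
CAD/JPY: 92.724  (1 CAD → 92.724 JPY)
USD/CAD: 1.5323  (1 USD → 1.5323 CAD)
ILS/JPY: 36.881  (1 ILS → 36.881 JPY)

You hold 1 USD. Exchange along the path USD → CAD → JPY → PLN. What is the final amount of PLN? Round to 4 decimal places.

3.3068

1 USD × 1.5323 = 1.5323 CAD
1.5323 CAD × 92.724 = 142.0809852 JPY
142.0809852 JPY × 0.023274 = 3.3067928495448 PLN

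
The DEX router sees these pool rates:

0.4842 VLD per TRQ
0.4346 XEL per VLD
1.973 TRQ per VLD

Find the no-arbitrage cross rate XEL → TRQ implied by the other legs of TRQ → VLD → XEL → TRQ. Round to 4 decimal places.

Known legs of the cycle: 0.4842 × 0.4346 = 0.21043332
For no arbitrage the full-cycle product must be 1, so the missing rate is 1 / 0.21043332 ≈ 4.752099.

4.7521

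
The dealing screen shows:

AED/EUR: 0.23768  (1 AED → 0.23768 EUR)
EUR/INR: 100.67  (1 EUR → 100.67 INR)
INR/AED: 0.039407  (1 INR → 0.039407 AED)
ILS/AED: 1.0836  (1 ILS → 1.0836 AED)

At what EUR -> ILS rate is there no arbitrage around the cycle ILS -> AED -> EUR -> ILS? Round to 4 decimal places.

Known legs of the cycle: 1.0836 × 0.23768 = 0.257550048
For no arbitrage the full-cycle product must be 1, so the missing rate is 1 / 0.257550048 ≈ 3.882740.

3.8827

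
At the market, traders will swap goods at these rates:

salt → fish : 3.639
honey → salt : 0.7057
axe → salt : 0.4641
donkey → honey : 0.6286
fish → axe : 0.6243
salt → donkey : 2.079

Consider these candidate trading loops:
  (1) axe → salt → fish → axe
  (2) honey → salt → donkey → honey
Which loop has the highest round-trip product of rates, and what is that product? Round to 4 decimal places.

1.0544

(1) 0.4641 × 3.639 × 0.6243 = 1.05436
(2) 0.7057 × 2.079 × 0.6286 = 0.92225
Highest is cycle (1) at 1.0544 (>1, arbitrage).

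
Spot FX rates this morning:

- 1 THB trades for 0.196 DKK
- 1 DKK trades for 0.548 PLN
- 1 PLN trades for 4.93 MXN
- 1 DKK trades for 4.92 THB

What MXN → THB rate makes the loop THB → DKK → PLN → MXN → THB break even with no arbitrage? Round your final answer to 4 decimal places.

Known legs of the cycle: 0.196 × 0.548 × 4.93 = 0.52952144
For no arbitrage the full-cycle product must be 1, so the missing rate is 1 / 0.52952144 ≈ 1.888498.

1.8885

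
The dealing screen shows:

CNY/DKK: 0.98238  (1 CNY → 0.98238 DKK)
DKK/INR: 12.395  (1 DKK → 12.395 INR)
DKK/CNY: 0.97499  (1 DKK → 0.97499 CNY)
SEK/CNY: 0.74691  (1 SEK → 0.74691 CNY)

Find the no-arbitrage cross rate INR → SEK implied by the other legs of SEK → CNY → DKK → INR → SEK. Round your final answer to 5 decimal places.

0.10995

Known legs of the cycle: 0.74691 × 0.98238 × 12.395 = 9.094824380691
For no arbitrage the full-cycle product must be 1, so the missing rate is 1 / 9.094824380691 ≈ 0.1099526.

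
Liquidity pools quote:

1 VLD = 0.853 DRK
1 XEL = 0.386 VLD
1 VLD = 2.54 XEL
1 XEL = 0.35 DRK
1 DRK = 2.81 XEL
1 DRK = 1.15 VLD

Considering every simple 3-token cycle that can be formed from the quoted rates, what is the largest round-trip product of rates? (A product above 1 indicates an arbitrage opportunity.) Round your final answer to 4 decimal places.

1.0224

XEL→DRK→VLD→XEL: 0.35 × 1.15 × 2.54 = 1.02235
XEL→VLD→DRK→XEL: 0.386 × 0.853 × 2.81 = 0.92521
Maximum is XEL→DRK→VLD→XEL at 1.0224; arbitrage exists.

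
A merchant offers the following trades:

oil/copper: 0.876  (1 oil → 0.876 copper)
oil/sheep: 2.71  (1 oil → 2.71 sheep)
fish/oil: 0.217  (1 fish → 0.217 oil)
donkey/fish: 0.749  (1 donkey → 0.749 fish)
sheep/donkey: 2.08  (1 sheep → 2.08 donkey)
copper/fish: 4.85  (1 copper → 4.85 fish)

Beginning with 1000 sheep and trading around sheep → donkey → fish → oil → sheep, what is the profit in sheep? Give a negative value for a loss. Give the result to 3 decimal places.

1000 sheep × 2.08 = 2080 donkey
2080 donkey × 0.749 = 1557.92 fish
1557.92 fish × 0.217 = 338.06864 oil
338.06864 oil × 2.71 = 916.1660144 sheep
Net change: 916.1660144 − 1000 = -83.8339856 sheep

-83.834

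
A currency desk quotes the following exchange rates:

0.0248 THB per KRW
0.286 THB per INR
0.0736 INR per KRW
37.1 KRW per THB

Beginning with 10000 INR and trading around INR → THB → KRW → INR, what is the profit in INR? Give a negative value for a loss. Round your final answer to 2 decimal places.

-2190.60

10000 INR × 0.286 = 2860 THB
2860 THB × 37.1 = 106106 KRW
106106 KRW × 0.0736 = 7809.4016 INR
Net change: 7809.4016 − 10000 = -2190.5984 INR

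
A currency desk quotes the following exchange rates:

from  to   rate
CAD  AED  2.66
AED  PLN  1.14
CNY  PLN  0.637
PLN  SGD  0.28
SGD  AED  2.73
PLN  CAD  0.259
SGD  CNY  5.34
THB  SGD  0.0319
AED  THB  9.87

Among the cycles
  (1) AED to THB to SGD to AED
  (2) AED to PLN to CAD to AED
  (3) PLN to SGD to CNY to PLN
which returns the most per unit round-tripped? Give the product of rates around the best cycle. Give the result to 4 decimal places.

(1) 9.87 × 0.0319 × 2.73 = 0.85955
(2) 1.14 × 0.259 × 2.66 = 0.78539
(3) 0.28 × 5.34 × 0.637 = 0.95244
Highest is cycle (3) at 0.9524 (≤1, no arbitrage).

0.9524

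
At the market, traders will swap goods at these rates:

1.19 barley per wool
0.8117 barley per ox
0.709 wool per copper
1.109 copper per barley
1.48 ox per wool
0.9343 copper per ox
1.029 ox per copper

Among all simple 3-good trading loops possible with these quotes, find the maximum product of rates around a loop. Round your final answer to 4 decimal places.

ox→copper→wool→ox: 0.9343 × 0.709 × 1.48 = 0.98038
barley→copper→wool→barley: 1.109 × 0.709 × 1.19 = 0.93567
ox→barley→copper→ox: 0.8117 × 1.109 × 1.029 = 0.92628
Maximum is ox→copper→wool→ox at 0.9804; no arbitrage — every cycle loses value.

0.9804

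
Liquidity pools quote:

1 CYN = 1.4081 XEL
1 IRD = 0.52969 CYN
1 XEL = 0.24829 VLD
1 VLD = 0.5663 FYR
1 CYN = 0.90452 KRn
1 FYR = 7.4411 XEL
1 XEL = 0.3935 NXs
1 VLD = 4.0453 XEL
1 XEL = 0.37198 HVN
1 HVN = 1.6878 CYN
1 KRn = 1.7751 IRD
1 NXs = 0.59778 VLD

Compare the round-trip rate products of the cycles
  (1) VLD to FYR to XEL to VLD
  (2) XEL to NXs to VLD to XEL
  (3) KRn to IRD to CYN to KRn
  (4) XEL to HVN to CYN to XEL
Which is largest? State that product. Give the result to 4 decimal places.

(1) 0.5663 × 7.4411 × 0.24829 = 1.04627
(2) 0.3935 × 0.59778 × 4.0453 = 0.95156
(3) 1.7751 × 0.52969 × 0.90452 = 0.85048
(4) 0.37198 × 1.6878 × 1.4081 = 0.88404
Highest is cycle (1) at 1.0463 (>1, arbitrage).

1.0463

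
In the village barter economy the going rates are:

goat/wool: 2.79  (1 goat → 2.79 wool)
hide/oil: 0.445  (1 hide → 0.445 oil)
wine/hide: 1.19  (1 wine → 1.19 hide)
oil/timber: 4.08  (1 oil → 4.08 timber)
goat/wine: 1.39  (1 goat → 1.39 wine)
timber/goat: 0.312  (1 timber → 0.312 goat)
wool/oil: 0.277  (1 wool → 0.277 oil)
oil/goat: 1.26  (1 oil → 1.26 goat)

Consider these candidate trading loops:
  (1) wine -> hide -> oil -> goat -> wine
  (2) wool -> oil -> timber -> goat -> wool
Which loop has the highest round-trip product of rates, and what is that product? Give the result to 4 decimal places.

(1) 1.19 × 0.445 × 1.26 × 1.39 = 0.92745
(2) 0.277 × 4.08 × 0.312 × 2.79 = 0.98378
Highest is cycle (2) at 0.9838 (≤1, no arbitrage).

0.9838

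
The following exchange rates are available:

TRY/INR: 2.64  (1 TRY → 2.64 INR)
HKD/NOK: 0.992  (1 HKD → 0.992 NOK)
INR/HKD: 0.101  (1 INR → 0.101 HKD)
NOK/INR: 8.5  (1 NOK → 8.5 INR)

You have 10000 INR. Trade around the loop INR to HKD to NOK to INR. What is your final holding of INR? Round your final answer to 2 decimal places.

10000 INR × 0.101 = 1010 HKD
1010 HKD × 0.992 = 1001.92 NOK
1001.92 NOK × 8.5 = 8516.32 INR

8516.32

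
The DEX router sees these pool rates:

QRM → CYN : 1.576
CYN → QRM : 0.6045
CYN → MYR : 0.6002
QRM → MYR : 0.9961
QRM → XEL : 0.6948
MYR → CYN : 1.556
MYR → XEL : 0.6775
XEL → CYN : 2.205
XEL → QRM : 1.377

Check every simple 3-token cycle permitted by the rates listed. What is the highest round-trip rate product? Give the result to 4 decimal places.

0.9369

MYR→CYN→QRM→MYR: 1.556 × 0.6045 × 0.9961 = 0.93693
MYR→XEL→QRM→MYR: 0.6775 × 1.377 × 0.9961 = 0.92928
CYN→QRM→XEL→CYN: 0.6045 × 0.6948 × 2.205 = 0.92611
MYR→XEL→CYN→MYR: 0.6775 × 2.205 × 0.6002 = 0.89663
Maximum is MYR→CYN→QRM→MYR at 0.9369; no arbitrage — every cycle loses value.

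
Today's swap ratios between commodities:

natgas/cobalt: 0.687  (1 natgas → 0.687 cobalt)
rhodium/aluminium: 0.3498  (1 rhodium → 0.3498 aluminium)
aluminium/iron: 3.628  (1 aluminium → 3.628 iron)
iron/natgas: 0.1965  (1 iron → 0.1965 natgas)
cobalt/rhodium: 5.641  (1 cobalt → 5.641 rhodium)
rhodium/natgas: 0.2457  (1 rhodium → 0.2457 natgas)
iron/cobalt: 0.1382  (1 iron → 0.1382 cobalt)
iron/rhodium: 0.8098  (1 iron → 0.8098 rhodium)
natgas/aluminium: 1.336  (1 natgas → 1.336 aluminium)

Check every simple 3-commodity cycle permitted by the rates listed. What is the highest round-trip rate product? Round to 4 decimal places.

1.0277

rhodium→aluminium→iron→rhodium: 0.3498 × 3.628 × 0.8098 = 1.02770
iron→natgas→aluminium→iron: 0.1965 × 1.336 × 3.628 = 0.95244
rhodium→natgas→cobalt→rhodium: 0.2457 × 0.687 × 5.641 = 0.95218
Maximum is rhodium→aluminium→iron→rhodium at 1.0277; arbitrage exists.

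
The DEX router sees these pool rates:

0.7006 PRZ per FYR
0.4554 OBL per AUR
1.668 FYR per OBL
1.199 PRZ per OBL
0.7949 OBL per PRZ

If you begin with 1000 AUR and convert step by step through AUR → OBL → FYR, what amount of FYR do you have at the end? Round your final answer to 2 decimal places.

1000 AUR × 0.4554 = 455.4 OBL
455.4 OBL × 1.668 = 759.6072 FYR

759.61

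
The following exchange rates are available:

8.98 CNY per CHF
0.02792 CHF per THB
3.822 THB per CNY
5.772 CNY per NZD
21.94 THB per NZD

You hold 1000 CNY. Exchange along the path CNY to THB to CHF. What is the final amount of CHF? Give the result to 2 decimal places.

106.71

1000 CNY × 3.822 = 3822 THB
3822 THB × 0.02792 = 106.71024 CHF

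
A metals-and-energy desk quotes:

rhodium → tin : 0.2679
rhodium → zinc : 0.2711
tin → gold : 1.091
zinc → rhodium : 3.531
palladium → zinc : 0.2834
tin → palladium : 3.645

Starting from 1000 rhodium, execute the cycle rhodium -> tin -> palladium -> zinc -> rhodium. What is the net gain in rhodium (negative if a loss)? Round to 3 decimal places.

-22.835

1000 rhodium × 0.2679 = 267.9 tin
267.9 tin × 3.645 = 976.4955 palladium
976.4955 palladium × 0.2834 = 276.7388247 zinc
276.7388247 zinc × 3.531 = 977.1647900157 rhodium
Net change: 977.1647900157 − 1000 = -22.8352099843 rhodium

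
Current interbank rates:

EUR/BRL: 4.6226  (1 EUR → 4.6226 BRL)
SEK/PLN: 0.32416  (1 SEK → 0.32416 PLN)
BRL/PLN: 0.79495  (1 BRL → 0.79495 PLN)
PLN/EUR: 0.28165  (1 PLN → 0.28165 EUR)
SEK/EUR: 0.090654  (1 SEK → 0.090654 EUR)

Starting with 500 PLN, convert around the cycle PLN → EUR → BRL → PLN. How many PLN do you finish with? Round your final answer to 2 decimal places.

500 PLN × 0.28165 = 140.825 EUR
140.825 EUR × 4.6226 = 650.977645 BRL
650.977645 BRL × 0.79495 = 517.49467889275 PLN

517.49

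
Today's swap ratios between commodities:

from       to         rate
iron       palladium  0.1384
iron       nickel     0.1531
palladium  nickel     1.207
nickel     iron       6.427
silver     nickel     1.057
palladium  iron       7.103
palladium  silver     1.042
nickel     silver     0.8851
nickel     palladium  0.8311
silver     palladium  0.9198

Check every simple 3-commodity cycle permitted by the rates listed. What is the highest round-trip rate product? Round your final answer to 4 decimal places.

1.0736

nickel→iron→palladium→nickel: 6.427 × 0.1384 × 1.207 = 1.07362
nickel→silver→palladium→nickel: 0.8851 × 0.9198 × 1.207 = 0.98264
nickel→palladium→silver→nickel: 0.8311 × 1.042 × 1.057 = 0.91537
nickel→palladium→iron→nickel: 0.8311 × 7.103 × 0.1531 = 0.90380
Maximum is nickel→iron→palladium→nickel at 1.0736; arbitrage exists.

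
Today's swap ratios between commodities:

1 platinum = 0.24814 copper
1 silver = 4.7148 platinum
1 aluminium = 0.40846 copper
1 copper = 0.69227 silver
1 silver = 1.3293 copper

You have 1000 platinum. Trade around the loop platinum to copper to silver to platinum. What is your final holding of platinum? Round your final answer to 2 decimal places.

809.91

1000 platinum × 0.24814 = 248.14 copper
248.14 copper × 0.69227 = 171.7798778 silver
171.7798778 silver × 4.7148 = 809.90776785144 platinum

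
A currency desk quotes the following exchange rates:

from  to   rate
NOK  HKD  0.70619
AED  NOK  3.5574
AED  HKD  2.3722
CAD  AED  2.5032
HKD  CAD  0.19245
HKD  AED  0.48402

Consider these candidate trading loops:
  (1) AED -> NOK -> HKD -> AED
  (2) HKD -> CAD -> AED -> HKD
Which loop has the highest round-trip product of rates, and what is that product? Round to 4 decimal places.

1.2160

(1) 3.5574 × 0.70619 × 0.48402 = 1.21596
(2) 0.19245 × 2.5032 × 2.3722 = 1.14279
Highest is cycle (1) at 1.2160 (>1, arbitrage).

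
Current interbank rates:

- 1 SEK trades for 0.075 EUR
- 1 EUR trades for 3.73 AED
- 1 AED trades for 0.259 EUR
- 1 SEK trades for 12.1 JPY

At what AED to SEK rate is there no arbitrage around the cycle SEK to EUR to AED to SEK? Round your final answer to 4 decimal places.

Known legs of the cycle: 0.075 × 3.73 = 0.27975
For no arbitrage the full-cycle product must be 1, so the missing rate is 1 / 0.27975 ≈ 3.574620.

3.5746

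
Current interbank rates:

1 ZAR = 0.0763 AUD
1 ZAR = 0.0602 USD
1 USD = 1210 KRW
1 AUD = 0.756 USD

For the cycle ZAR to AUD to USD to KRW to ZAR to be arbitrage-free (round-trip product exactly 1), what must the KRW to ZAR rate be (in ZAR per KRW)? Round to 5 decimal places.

Known legs of the cycle: 0.0763 × 0.756 × 1210 = 69.796188
For no arbitrage the full-cycle product must be 1, so the missing rate is 1 / 69.796188 ≈ 0.0143274.

0.01433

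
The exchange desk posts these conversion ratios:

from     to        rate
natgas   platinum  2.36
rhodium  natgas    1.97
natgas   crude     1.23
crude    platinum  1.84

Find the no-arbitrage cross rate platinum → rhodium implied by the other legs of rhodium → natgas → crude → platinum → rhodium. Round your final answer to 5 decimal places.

0.22429

Known legs of the cycle: 1.97 × 1.23 × 1.84 = 4.458504
For no arbitrage the full-cycle product must be 1, so the missing rate is 1 / 4.458504 ≈ 0.2242905.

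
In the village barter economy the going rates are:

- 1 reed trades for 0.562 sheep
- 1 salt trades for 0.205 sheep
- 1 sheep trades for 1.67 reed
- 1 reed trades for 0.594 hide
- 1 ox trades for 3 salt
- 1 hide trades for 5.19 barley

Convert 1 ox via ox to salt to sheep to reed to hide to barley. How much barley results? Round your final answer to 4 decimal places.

1 ox × 3 = 3 salt
3 salt × 0.205 = 0.615 sheep
0.615 sheep × 1.67 = 1.02705 reed
1.02705 reed × 0.594 = 0.6100677 hide
0.6100677 hide × 5.19 = 3.166251363 barley

3.1663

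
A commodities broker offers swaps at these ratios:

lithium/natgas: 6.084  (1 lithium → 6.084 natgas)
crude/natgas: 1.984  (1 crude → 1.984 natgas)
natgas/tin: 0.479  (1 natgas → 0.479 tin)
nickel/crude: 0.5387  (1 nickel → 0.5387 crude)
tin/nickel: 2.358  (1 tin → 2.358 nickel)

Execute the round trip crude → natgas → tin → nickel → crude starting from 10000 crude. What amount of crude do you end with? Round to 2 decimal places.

10000 crude × 1.984 = 19840 natgas
19840 natgas × 0.479 = 9503.36 tin
9503.36 tin × 2.358 = 22408.92288 nickel
22408.92288 nickel × 0.5387 = 12071.686755456 crude

12071.69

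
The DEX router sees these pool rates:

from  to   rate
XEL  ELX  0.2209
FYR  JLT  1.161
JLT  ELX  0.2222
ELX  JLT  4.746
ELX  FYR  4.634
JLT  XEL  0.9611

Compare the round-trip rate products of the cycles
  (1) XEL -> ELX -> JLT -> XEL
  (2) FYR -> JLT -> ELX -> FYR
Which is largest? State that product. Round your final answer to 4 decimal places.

(1) 0.2209 × 4.746 × 0.9611 = 1.00761
(2) 1.161 × 0.2222 × 4.634 = 1.19545
Highest is cycle (2) at 1.1955 (>1, arbitrage).

1.1955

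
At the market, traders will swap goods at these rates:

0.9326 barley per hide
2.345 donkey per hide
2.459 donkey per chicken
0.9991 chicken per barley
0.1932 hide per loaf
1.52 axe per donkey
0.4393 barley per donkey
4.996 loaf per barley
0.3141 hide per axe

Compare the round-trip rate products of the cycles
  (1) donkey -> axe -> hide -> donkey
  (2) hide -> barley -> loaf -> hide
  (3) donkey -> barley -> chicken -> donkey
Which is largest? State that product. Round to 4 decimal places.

(1) 1.52 × 0.3141 × 2.345 = 1.11958
(2) 0.9326 × 4.996 × 0.1932 = 0.90017
(3) 0.4393 × 0.9991 × 2.459 = 1.07927
Highest is cycle (1) at 1.1196 (>1, arbitrage).

1.1196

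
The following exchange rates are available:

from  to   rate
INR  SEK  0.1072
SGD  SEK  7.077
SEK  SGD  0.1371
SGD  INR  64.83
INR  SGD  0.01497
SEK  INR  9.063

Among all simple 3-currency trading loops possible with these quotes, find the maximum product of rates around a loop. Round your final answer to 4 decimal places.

0.9602

SGD→SEK→INR→SGD: 7.077 × 9.063 × 0.01497 = 0.96016
SGD→INR→SEK→SGD: 64.83 × 0.1072 × 0.1371 = 0.95281
Maximum is SGD→SEK→INR→SGD at 0.9602; no arbitrage — every cycle loses value.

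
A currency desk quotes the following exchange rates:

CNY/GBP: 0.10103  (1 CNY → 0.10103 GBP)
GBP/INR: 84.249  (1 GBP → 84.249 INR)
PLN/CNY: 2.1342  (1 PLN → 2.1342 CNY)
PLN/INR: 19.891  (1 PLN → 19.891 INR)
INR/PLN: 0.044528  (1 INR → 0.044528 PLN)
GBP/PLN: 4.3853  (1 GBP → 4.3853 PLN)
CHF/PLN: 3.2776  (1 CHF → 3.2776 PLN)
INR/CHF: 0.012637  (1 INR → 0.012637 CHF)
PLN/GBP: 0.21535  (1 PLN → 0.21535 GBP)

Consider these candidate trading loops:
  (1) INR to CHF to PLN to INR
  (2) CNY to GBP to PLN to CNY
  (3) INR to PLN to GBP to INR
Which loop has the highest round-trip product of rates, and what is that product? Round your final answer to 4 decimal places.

0.9456

(1) 0.012637 × 3.2776 × 19.891 = 0.82387
(2) 0.10103 × 4.3853 × 2.1342 = 0.94555
(3) 0.044528 × 0.21535 × 84.249 = 0.80787
Highest is cycle (2) at 0.9456 (≤1, no arbitrage).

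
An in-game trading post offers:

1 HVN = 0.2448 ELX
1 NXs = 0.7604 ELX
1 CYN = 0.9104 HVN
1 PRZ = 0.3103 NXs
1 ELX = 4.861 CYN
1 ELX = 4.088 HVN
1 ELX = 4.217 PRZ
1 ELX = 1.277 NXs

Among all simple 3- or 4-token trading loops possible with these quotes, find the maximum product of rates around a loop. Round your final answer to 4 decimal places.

1.0834

HVN→ELX→CYN→HVN: 0.2448 × 4.861 × 0.9104 = 1.08335
NXs→ELX→PRZ→NXs: 0.7604 × 4.217 × 0.3103 = 0.99501
Maximum is HVN→ELX→CYN→HVN at 1.0834; arbitrage exists.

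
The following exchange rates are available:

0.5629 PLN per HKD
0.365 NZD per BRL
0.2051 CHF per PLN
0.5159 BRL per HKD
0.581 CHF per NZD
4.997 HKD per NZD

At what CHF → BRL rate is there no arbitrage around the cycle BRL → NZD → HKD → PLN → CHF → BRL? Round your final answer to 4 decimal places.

4.7490

Known legs of the cycle: 0.365 × 4.997 × 0.5629 × 0.2051 = 0.21057127313495
For no arbitrage the full-cycle product must be 1, so the missing rate is 1 / 0.21057127313495 ≈ 4.748986.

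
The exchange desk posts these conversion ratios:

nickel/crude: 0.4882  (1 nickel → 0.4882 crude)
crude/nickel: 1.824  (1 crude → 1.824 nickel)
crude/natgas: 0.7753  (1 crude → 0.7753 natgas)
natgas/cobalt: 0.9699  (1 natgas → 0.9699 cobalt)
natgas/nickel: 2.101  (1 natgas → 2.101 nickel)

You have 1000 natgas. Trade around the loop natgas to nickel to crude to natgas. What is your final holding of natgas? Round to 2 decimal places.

795.23

1000 natgas × 2.101 = 2101 nickel
2101 nickel × 0.4882 = 1025.7082 crude
1025.7082 crude × 0.7753 = 795.23156746 natgas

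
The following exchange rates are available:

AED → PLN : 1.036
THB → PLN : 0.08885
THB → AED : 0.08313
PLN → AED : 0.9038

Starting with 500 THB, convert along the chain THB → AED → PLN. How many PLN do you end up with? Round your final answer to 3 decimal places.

43.061

500 THB × 0.08313 = 41.565 AED
41.565 AED × 1.036 = 43.06134 PLN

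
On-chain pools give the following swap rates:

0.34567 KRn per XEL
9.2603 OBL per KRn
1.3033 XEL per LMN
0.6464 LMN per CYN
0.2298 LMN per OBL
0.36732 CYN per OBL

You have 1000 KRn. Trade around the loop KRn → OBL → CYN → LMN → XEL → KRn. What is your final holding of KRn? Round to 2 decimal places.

990.55

1000 KRn × 9.2603 = 9260.3 OBL
9260.3 OBL × 0.36732 = 3401.493396 CYN
3401.493396 CYN × 0.6464 = 2198.7253311744 LMN
2198.7253311744 LMN × 1.3033 = 2865.59872411959552 XEL
2865.59872411959552 XEL × 0.34567 = 990.5515109664205833984 KRn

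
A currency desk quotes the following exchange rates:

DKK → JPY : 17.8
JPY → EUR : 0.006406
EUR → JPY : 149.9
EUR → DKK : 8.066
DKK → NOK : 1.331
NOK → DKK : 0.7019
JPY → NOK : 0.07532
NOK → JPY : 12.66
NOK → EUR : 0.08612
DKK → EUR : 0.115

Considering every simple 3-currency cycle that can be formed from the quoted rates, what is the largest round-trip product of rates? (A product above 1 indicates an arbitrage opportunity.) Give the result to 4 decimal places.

0.9723

NOK→EUR→JPY→NOK: 0.08612 × 149.9 × 0.07532 = 0.97234
NOK→DKK→JPY→NOK: 0.7019 × 17.8 × 0.07532 = 0.94103
NOK→EUR→DKK→NOK: 0.08612 × 8.066 × 1.331 = 0.92457
JPY→EUR→DKK→JPY: 0.006406 × 8.066 × 17.8 = 0.91974
Maximum is NOK→EUR→JPY→NOK at 0.9723; no arbitrage — every cycle loses value.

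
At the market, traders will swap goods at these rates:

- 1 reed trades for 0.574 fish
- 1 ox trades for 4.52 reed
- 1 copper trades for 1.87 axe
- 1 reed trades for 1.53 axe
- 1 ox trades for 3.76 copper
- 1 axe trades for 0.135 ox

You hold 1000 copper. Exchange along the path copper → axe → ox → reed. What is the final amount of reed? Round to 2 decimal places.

1000 copper × 1.87 = 1870 axe
1870 axe × 0.135 = 252.45 ox
252.45 ox × 4.52 = 1141.074 reed

1141.07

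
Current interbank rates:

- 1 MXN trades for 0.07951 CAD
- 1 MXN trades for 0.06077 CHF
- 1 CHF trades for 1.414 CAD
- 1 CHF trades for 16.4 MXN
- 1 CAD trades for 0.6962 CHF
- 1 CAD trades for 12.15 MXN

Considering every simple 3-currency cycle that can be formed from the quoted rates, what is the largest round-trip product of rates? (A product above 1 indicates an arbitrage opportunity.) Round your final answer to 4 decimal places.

CHF→CAD→MXN→CHF: 1.414 × 12.15 × 0.06077 = 1.04403
CHF→MXN→CAD→CHF: 16.4 × 0.07951 × 0.6962 = 0.90782
Maximum is CHF→CAD→MXN→CHF at 1.0440; arbitrage exists.

1.0440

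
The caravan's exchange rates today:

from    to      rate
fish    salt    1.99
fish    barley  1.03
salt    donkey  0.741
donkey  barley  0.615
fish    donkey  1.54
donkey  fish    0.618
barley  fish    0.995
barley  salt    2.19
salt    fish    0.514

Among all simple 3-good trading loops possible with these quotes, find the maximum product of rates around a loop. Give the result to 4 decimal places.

barley→salt→fish→barley: 2.19 × 0.514 × 1.03 = 1.15943
barley→salt→donkey→barley: 2.19 × 0.741 × 0.615 = 0.99802
barley→fish→donkey→barley: 0.995 × 1.54 × 0.615 = 0.94236
donkey→fish→salt→donkey: 0.618 × 1.99 × 0.741 = 0.91130
Maximum is barley→salt→fish→barley at 1.1594; arbitrage exists.

1.1594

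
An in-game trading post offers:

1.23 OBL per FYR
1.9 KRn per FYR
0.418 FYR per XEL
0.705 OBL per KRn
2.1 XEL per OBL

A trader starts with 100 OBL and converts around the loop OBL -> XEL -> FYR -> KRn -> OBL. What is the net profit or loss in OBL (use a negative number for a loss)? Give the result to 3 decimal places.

17.581

100 OBL × 2.1 = 210 XEL
210 XEL × 0.418 = 87.78 FYR
87.78 FYR × 1.9 = 166.782 KRn
166.782 KRn × 0.705 = 117.58131 OBL
Net change: 117.58131 − 100 = 17.58131 OBL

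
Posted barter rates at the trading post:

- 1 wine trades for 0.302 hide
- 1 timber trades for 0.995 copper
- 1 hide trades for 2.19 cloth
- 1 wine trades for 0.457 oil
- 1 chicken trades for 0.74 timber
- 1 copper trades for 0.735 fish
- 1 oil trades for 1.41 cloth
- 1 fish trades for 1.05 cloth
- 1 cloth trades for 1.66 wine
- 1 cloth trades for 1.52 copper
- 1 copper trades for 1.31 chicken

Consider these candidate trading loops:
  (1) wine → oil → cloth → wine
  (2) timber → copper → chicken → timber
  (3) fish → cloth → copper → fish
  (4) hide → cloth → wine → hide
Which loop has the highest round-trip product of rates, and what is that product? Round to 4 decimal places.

1.1731

(1) 0.457 × 1.41 × 1.66 = 1.06965
(2) 0.995 × 1.31 × 0.74 = 0.96455
(3) 1.05 × 1.52 × 0.735 = 1.17306
(4) 2.19 × 1.66 × 0.302 = 1.09789
Highest is cycle (3) at 1.1731 (>1, arbitrage).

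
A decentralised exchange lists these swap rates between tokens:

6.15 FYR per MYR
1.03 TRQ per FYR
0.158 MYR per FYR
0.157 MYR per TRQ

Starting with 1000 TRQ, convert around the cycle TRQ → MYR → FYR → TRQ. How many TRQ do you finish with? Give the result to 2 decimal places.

1000 TRQ × 0.157 = 157 MYR
157 MYR × 6.15 = 965.55 FYR
965.55 FYR × 1.03 = 994.5165 TRQ

994.52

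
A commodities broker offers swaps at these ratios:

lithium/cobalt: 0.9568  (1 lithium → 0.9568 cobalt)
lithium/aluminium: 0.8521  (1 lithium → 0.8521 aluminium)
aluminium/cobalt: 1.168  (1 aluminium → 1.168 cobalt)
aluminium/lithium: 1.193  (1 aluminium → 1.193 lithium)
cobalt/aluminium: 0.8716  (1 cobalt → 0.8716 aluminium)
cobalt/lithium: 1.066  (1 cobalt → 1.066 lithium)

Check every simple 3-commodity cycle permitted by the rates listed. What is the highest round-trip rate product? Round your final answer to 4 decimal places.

cobalt→lithium→aluminium→cobalt: 1.066 × 0.8521 × 1.168 = 1.06094
cobalt→aluminium→lithium→cobalt: 0.8716 × 1.193 × 0.9568 = 0.99490
Maximum is cobalt→lithium→aluminium→cobalt at 1.0609; arbitrage exists.

1.0609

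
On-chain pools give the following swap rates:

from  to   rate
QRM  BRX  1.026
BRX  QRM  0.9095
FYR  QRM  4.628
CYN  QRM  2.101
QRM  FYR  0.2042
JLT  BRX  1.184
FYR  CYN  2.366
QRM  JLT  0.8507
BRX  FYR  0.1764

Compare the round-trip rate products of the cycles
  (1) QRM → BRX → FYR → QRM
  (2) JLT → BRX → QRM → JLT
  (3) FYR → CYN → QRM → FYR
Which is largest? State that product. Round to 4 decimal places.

1.0151

(1) 1.026 × 0.1764 × 4.628 = 0.83761
(2) 1.184 × 0.9095 × 0.8507 = 0.91607
(3) 2.366 × 2.101 × 0.2042 = 1.01507
Highest is cycle (3) at 1.0151 (>1, arbitrage).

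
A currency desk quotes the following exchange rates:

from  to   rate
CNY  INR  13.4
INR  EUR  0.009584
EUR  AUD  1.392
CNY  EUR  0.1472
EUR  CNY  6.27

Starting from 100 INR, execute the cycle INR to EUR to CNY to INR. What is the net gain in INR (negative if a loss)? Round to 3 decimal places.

100 INR × 0.009584 = 0.9584 EUR
0.9584 EUR × 6.27 = 6.009168 CNY
6.009168 CNY × 13.4 = 80.5228512 INR
Net change: 80.5228512 − 100 = -19.4771488 INR

-19.477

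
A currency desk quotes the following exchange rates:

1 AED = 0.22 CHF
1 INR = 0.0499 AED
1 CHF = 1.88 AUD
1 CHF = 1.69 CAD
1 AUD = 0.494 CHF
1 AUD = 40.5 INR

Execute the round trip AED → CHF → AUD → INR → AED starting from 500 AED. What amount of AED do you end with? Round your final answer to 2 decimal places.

417.93

500 AED × 0.22 = 110 CHF
110 CHF × 1.88 = 206.8 AUD
206.8 AUD × 40.5 = 8375.4 INR
8375.4 INR × 0.0499 = 417.93246 AED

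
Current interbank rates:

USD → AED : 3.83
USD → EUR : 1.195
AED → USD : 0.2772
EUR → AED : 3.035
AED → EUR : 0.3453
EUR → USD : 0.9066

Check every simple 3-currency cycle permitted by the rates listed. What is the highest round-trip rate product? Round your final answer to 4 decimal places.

USD→AED→EUR→USD: 3.83 × 0.3453 × 0.9066 = 1.19898
USD→EUR→AED→USD: 1.195 × 3.035 × 0.2772 = 1.00536
Maximum is USD→AED→EUR→USD at 1.1990; arbitrage exists.

1.1990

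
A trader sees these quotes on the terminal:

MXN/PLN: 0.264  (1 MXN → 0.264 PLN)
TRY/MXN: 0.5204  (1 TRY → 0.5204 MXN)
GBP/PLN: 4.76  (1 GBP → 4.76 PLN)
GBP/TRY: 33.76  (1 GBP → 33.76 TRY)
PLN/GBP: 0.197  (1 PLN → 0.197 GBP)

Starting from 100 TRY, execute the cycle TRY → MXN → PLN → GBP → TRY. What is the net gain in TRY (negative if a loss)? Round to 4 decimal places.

100 TRY × 0.5204 = 52.04 MXN
52.04 MXN × 0.264 = 13.73856 PLN
13.73856 PLN × 0.197 = 2.70649632 GBP
2.70649632 GBP × 33.76 = 91.3713157632 TRY
Net change: 91.3713157632 − 100 = -8.6286842368 TRY

-8.6287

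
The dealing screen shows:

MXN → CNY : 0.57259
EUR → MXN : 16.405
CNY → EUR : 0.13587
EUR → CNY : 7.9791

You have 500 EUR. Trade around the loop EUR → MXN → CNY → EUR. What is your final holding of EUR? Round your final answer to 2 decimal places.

500 EUR × 16.405 = 8202.5 MXN
8202.5 MXN × 0.57259 = 4696.669475 CNY
4696.669475 CNY × 0.13587 = 638.13648156825 EUR

638.14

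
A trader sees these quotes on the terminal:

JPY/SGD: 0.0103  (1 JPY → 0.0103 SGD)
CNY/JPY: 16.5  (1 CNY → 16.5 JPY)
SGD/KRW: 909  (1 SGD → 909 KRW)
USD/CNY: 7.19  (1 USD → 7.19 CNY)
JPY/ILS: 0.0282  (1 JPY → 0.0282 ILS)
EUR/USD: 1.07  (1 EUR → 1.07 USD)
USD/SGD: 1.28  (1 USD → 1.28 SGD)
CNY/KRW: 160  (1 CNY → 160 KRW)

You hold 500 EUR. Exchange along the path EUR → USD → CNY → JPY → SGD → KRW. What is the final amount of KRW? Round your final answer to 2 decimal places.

500 EUR × 1.07 = 535 USD
535 USD × 7.19 = 3846.65 CNY
3846.65 CNY × 16.5 = 63469.725 JPY
63469.725 JPY × 0.0103 = 653.7381675 SGD
653.7381675 SGD × 909 = 594247.9942575 KRW

594247.99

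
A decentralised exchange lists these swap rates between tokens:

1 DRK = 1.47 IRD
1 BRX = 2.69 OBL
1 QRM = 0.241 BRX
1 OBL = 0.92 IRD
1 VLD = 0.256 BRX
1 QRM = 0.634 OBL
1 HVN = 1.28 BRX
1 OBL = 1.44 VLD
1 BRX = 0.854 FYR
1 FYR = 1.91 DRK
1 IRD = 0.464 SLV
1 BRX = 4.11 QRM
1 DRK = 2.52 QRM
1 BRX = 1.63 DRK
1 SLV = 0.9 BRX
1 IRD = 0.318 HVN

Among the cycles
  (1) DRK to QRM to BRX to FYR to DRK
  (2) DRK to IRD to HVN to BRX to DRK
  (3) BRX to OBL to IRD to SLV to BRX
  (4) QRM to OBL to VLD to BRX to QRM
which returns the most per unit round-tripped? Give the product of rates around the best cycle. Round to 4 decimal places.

1.0335

(1) 2.52 × 0.241 × 0.854 × 1.91 = 0.99062
(2) 1.47 × 0.318 × 1.28 × 1.63 = 0.97531
(3) 2.69 × 0.92 × 0.464 × 0.9 = 1.03348
(4) 0.634 × 1.44 × 0.256 × 4.11 = 0.96058
Highest is cycle (3) at 1.0335 (>1, arbitrage).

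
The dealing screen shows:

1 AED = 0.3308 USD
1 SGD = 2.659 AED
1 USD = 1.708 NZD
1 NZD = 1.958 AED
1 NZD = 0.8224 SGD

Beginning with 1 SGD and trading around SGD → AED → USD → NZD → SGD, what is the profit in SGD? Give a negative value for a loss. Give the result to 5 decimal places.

0.23553

1 SGD × 2.659 = 2.659 AED
2.659 AED × 0.3308 = 0.8795972 USD
0.8795972 USD × 1.708 = 1.5023520176 NZD
1.5023520176 NZD × 0.8224 = 1.23553429927424 SGD
Net change: 1.23553429927424 − 1 = 0.23553429927424 SGD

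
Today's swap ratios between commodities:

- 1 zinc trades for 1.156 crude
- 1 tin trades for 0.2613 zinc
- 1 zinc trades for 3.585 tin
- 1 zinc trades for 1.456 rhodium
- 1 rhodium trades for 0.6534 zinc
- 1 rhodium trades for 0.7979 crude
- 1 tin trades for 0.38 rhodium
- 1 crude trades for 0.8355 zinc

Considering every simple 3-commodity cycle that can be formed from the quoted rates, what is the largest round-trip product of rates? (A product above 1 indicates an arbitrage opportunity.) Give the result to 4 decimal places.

crude→zinc→rhodium→crude: 0.8355 × 1.456 × 0.7979 = 0.97064
tin→rhodium→zinc→tin: 0.38 × 0.6534 × 3.585 = 0.89013
Maximum is crude→zinc→rhodium→crude at 0.9706; no arbitrage — every cycle loses value.

0.9706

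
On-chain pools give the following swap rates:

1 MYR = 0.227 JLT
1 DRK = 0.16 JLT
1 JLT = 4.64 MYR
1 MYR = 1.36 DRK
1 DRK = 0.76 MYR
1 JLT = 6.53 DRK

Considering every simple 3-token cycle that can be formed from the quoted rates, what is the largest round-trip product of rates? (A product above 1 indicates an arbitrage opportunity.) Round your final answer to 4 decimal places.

1.1266

DRK→MYR→JLT→DRK: 0.76 × 0.227 × 6.53 = 1.12656
DRK→JLT→MYR→DRK: 0.16 × 4.64 × 1.36 = 1.00966
Maximum is DRK→MYR→JLT→DRK at 1.1266; arbitrage exists.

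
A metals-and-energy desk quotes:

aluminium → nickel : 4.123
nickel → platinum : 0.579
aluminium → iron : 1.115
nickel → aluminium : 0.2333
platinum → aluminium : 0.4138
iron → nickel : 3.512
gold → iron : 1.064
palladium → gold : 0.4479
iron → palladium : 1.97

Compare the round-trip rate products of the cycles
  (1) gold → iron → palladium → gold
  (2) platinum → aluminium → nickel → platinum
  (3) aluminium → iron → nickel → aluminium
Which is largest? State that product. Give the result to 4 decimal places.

0.9878

(1) 1.064 × 1.97 × 0.4479 = 0.93883
(2) 0.4138 × 4.123 × 0.579 = 0.98783
(3) 1.115 × 3.512 × 0.2333 = 0.91357
Highest is cycle (2) at 0.9878 (≤1, no arbitrage).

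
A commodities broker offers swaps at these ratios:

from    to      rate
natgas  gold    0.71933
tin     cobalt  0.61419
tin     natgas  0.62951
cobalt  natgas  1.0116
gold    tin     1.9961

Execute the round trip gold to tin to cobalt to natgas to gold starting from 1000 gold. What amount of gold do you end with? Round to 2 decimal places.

1000 gold × 1.9961 = 1996.1 tin
1996.1 tin × 0.61419 = 1225.984659 cobalt
1225.984659 cobalt × 1.0116 = 1240.2060810444 natgas
1240.2060810444 natgas × 0.71933 = 892.117440277668252 gold

892.12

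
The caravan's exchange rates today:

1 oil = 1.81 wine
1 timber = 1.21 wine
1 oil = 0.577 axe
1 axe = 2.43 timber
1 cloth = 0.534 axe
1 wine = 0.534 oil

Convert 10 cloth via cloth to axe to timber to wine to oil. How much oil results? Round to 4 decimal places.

10 cloth × 0.534 = 5.34 axe
5.34 axe × 2.43 = 12.9762 timber
12.9762 timber × 1.21 = 15.701202 wine
15.701202 wine × 0.534 = 8.384441868 oil

8.3844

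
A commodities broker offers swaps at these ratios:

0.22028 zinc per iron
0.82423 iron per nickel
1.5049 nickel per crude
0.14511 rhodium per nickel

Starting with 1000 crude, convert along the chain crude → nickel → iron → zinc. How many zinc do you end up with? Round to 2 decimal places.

1000 crude × 1.5049 = 1504.9 nickel
1504.9 nickel × 0.82423 = 1240.383727 iron
1240.383727 iron × 0.22028 = 273.23172738356 zinc

273.23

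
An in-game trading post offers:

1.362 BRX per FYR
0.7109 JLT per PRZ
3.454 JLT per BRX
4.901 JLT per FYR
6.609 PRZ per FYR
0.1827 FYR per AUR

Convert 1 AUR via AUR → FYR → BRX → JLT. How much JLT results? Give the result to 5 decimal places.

0.85948

1 AUR × 0.1827 = 0.1827 FYR
0.1827 FYR × 1.362 = 0.2488374 BRX
0.2488374 BRX × 3.454 = 0.8594843796 JLT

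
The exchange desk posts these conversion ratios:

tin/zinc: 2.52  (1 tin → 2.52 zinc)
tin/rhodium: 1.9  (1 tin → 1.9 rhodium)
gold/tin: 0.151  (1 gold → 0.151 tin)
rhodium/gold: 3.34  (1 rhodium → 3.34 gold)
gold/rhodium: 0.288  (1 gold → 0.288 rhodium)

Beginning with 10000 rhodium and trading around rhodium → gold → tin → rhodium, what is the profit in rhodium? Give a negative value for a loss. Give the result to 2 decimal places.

10000 rhodium × 3.34 = 33400 gold
33400 gold × 0.151 = 5043.4 tin
5043.4 tin × 1.9 = 9582.46 rhodium
Net change: 9582.46 − 10000 = -417.54 rhodium

-417.54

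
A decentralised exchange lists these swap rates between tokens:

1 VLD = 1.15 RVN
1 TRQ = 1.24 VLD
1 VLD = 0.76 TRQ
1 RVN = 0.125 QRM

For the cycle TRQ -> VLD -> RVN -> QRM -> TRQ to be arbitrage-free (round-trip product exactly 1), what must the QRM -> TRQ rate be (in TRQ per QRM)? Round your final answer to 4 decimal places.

5.6101

Known legs of the cycle: 1.24 × 1.15 × 0.125 = 0.17825
For no arbitrage the full-cycle product must be 1, so the missing rate is 1 / 0.17825 ≈ 5.610098.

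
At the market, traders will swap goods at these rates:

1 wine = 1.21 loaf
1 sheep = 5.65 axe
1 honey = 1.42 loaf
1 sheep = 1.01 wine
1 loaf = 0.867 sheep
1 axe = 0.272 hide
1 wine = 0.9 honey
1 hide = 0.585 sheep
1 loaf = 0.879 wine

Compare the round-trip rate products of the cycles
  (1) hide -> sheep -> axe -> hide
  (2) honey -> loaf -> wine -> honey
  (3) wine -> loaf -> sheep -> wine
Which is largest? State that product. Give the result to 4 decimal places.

1.1234

(1) 0.585 × 5.65 × 0.272 = 0.89903
(2) 1.42 × 0.879 × 0.9 = 1.12336
(3) 1.21 × 0.867 × 1.01 = 1.05956
Highest is cycle (2) at 1.1234 (>1, arbitrage).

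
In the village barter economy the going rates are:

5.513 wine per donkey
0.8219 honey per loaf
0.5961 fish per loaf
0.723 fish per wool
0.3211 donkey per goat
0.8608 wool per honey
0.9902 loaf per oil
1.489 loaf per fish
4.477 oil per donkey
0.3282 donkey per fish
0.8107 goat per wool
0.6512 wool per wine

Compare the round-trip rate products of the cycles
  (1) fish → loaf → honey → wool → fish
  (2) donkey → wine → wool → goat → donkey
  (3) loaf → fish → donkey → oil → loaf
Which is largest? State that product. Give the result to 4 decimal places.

0.9346

(1) 1.489 × 0.8219 × 0.8608 × 0.723 = 0.76165
(2) 5.513 × 0.6512 × 0.8107 × 0.3211 = 0.93455
(3) 0.5961 × 0.3282 × 4.477 × 0.9902 = 0.86730
Highest is cycle (2) at 0.9346 (≤1, no arbitrage).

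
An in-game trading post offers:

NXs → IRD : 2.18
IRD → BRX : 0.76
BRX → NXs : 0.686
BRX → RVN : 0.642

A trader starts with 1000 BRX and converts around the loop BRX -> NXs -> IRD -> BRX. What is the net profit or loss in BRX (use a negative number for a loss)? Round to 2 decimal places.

136.56

1000 BRX × 0.686 = 686 NXs
686 NXs × 2.18 = 1495.48 IRD
1495.48 IRD × 0.76 = 1136.5648 BRX
Net change: 1136.5648 − 1000 = 136.5648 BRX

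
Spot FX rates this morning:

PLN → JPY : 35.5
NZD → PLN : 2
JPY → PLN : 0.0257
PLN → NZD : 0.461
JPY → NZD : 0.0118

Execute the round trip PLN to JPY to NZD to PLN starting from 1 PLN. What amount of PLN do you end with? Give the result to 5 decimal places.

1 PLN × 35.5 = 35.5 JPY
35.5 JPY × 0.0118 = 0.4189 NZD
0.4189 NZD × 2 = 0.8378 PLN

0.83780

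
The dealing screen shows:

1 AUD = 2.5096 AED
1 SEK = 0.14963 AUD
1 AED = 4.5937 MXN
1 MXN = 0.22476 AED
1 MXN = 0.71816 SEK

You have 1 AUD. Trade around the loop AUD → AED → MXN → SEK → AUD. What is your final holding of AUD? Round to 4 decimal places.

1.2388

1 AUD × 2.5096 = 2.5096 AED
2.5096 AED × 4.5937 = 11.52834952 MXN
11.52834952 MXN × 0.71816 = 8.2791994912832 SEK
8.2791994912832 SEK × 0.14963 = 1.238816619880705216 AUD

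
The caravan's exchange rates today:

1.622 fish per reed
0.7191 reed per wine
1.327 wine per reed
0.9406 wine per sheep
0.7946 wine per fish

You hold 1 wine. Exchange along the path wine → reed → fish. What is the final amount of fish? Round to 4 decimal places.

1.1664

1 wine × 0.7191 = 0.7191 reed
0.7191 reed × 1.622 = 1.1663802 fish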